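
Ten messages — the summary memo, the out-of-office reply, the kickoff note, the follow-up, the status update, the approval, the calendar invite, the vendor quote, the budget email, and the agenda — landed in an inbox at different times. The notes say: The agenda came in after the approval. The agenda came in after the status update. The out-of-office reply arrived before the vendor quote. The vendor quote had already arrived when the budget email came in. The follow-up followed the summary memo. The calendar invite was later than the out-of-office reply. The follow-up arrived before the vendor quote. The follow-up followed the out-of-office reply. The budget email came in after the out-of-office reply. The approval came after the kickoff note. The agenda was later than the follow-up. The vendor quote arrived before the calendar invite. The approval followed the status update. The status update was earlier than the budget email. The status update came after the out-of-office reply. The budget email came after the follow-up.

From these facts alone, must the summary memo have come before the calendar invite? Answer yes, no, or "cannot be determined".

yes

Chain the constraints: the summary memo → the follow-up → the vendor quote → the calendar invite. Each link is directly stated, so the summary memo comes before the calendar invite.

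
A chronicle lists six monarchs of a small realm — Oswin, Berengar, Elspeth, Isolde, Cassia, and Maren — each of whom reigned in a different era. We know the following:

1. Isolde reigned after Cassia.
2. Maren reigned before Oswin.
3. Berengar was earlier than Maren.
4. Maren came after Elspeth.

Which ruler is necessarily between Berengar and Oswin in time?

Maren

Tracing the constraints gives Berengar → Maren → Oswin, so Maren sits after Berengar and before Oswin.
No other ruler is forced both after Berengar and before Oswin.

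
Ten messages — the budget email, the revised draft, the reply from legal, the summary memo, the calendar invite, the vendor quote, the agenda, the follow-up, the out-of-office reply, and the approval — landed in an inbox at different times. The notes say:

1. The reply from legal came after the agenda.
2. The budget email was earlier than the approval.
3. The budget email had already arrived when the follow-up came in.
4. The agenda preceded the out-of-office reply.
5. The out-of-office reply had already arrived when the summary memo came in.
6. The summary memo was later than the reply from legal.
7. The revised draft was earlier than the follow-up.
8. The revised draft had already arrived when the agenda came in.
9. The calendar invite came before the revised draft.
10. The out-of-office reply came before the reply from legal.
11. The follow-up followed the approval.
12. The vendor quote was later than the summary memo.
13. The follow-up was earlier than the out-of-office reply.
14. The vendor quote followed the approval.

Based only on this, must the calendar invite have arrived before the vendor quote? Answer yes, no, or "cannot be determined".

Chain the constraints: the calendar invite → the revised draft → the follow-up → the out-of-office reply → the summary memo → the vendor quote. Each link is directly stated, so the calendar invite comes before the vendor quote.

yes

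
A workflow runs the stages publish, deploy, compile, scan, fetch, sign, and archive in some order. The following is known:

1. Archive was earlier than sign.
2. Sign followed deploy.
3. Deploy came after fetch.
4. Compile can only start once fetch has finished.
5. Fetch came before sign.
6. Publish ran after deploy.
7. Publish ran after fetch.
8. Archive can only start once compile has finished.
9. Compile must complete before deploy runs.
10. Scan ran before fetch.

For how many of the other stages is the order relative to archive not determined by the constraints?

2

Forced before archive: compile, fetch, and scan; forced after archive: sign.
That leaves deploy and publish with no forced order relative to archive — 2.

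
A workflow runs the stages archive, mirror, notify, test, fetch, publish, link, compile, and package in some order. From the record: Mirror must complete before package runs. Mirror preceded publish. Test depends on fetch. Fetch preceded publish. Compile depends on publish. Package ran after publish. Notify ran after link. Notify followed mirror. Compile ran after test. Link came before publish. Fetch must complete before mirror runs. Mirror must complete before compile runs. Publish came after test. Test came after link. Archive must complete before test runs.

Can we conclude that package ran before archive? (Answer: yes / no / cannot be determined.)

no

Tracing the constraints gives archive → test → publish → package, so archive must come before package.
That means package cannot be before archive.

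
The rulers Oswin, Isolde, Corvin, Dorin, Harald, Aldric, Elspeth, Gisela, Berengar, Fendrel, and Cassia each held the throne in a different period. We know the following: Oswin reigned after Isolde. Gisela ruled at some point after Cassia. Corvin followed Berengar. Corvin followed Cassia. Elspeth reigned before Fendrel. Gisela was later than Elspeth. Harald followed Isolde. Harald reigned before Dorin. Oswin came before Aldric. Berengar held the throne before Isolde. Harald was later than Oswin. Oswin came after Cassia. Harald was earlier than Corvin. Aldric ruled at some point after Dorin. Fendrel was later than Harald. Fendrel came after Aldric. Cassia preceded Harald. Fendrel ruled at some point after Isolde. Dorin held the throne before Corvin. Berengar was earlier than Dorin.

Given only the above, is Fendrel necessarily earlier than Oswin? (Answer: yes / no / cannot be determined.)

Tracing the constraints gives Oswin → Aldric → Fendrel, so Oswin must come before Fendrel.
That means Fendrel cannot be before Oswin.

no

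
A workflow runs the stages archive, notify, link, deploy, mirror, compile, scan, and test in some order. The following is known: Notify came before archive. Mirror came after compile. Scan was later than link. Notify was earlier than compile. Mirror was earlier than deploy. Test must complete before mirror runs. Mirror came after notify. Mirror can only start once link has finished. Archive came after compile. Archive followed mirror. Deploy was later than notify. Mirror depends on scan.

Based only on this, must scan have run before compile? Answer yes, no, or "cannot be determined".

cannot be determined

No chain of stated constraints runs from scan to compile, and none runs from compile to scan either.
So the relative order of scan and compile is not fixed by the given facts.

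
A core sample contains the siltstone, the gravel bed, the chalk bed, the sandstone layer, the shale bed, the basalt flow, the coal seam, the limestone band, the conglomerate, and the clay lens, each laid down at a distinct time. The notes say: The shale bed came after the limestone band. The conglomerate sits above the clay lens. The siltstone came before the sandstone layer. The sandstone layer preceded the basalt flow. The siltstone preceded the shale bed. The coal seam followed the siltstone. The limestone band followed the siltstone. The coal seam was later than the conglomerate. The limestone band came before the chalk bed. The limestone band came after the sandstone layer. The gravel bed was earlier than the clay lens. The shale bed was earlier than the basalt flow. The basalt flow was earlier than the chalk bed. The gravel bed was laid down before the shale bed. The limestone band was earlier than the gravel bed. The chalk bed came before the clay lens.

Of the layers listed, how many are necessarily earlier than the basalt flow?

5

Directly stated before the basalt flow: the sandstone layer and the shale bed.
The gravel bed reaches the basalt flow via the gravel bed → the shale bed → the basalt flow.
The limestone band reaches the basalt flow via the limestone band → the shale bed → the basalt flow.
The siltstone reaches the basalt flow via the siltstone → the sandstone layer → the basalt flow.
That's the gravel bed, the limestone band, the sandstone layer, the shale bed, and the siltstone — 5 in all.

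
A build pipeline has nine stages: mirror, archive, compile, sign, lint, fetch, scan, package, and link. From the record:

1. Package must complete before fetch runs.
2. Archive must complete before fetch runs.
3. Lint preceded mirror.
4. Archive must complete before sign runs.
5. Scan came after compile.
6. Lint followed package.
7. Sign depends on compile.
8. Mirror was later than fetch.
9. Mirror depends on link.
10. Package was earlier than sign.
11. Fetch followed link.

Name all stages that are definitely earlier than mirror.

archive, fetch, link, lint, package

Directly stated before mirror: fetch, link, and lint.
Archive reaches mirror via archive → fetch → mirror.
Package reaches mirror via package → lint → mirror.
No chain forces scan (or any of the others) ahead of mirror.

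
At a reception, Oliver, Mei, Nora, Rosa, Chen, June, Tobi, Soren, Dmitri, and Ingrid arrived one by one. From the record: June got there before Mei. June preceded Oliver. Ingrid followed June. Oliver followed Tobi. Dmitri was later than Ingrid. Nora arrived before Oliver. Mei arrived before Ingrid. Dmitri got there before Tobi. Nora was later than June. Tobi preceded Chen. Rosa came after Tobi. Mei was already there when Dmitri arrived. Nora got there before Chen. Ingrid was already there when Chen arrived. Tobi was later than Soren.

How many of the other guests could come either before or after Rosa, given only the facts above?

Forced before Rosa: Dmitri, Ingrid, June, Mei, Soren, and Tobi.
That leaves Chen, Nora, and Oliver with no forced order relative to Rosa — 3.

3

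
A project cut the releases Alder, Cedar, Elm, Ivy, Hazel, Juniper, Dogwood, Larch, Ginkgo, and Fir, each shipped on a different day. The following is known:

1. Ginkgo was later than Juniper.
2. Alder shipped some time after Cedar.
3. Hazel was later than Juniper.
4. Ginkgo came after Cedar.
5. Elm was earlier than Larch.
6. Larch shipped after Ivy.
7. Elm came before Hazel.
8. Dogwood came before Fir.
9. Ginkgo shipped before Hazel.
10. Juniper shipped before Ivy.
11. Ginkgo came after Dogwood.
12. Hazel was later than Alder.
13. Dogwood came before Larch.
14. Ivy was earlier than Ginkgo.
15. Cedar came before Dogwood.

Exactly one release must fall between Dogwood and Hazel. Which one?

Ginkgo

Tracing the constraints gives Dogwood → Ginkgo → Hazel, so Ginkgo sits after Dogwood and before Hazel.
No other release is forced both after Dogwood and before Hazel.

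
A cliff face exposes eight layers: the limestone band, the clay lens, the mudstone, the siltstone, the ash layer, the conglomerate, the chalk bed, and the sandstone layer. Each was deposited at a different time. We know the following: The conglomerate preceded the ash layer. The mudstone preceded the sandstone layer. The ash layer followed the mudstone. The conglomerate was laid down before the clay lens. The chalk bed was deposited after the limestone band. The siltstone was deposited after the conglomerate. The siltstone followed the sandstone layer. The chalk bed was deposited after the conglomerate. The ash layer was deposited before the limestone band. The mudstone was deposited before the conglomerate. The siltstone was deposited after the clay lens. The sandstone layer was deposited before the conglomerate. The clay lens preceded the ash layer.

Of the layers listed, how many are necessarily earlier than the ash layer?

4

Directly stated before the ash layer: the clay lens, the conglomerate, and the mudstone.
The sandstone layer reaches the ash layer via the sandstone layer → the conglomerate → the ash layer.
That's the clay lens, the conglomerate, the mudstone, and the sandstone layer — 4 in all.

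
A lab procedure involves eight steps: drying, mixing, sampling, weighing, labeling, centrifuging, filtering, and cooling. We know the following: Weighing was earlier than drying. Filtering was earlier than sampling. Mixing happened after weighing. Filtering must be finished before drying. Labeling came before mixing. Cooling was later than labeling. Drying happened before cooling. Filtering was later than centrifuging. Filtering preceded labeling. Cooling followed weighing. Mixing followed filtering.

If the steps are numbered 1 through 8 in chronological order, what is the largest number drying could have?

Drying must come before cooling — 1 step forced after it.
Everything else can be placed before drying in some valid order, so drying can sit as late as position 8 − 1 = 7.

7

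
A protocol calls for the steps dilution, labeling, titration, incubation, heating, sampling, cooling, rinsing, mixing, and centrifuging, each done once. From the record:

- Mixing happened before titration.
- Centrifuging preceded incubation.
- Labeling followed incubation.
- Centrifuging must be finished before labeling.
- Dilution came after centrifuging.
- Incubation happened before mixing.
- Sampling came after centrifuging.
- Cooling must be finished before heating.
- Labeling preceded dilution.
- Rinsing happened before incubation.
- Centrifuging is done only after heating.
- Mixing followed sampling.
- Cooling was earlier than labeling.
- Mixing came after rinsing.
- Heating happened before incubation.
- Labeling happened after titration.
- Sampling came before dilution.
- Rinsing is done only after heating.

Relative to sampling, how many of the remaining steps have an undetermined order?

Forced before sampling: centrifuging, cooling, and heating; forced after sampling: dilution, labeling, mixing, and titration.
That leaves incubation and rinsing with no forced order relative to sampling — 2.

2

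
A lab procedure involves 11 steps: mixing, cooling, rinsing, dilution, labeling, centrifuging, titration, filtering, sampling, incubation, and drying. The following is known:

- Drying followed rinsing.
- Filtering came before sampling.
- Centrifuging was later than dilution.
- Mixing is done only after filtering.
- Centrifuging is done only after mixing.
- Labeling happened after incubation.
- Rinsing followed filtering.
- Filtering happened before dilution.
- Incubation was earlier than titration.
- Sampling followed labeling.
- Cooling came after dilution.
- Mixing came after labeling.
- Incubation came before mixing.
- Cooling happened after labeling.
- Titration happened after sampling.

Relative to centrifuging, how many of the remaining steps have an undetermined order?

Forced before centrifuging: dilution, filtering, incubation, labeling, and mixing.
That leaves cooling, drying, rinsing, sampling, and titration with no forced order relative to centrifuging — 5.

5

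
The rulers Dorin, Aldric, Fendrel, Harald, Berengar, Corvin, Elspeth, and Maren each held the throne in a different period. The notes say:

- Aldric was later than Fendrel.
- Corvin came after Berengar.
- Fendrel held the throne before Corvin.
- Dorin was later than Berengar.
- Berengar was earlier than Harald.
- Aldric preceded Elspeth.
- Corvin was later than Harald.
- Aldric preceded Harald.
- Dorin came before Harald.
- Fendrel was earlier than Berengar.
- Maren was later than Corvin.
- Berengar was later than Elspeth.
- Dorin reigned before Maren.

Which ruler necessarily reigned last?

Every other ruler has a chain of constraints placing them before Maren, so Maren is last.

Maren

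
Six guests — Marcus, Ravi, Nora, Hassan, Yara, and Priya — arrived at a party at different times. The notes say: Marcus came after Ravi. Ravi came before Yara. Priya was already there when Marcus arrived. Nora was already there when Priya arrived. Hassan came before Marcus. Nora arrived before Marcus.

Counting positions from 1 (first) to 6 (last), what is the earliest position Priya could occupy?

2

Nora must come before Priya — 1 forced predecessor.
Nothing else is forced ahead of Priya, so their earliest slot is position 1 + 1 = 2.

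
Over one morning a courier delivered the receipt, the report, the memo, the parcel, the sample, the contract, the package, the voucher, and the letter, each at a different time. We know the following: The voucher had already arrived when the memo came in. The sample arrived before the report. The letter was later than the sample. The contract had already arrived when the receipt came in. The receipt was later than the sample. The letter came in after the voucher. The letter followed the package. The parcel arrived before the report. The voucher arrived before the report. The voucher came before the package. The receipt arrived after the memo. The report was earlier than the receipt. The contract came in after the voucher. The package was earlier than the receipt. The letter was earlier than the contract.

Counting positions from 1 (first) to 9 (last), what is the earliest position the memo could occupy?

2

The voucher must come before the memo — 1 forced predecessor.
Nothing else is forced ahead of the memo, so its earliest slot is position 1 + 1 = 2.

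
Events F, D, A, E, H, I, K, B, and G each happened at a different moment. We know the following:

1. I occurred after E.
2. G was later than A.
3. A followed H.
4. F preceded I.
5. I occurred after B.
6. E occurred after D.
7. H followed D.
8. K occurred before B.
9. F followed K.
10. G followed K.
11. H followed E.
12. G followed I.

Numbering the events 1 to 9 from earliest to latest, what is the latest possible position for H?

7

H must come before A and G — 2 events forced after it.
Everything else can be placed before H in some valid order, so H can sit as late as position 9 − 2 = 7.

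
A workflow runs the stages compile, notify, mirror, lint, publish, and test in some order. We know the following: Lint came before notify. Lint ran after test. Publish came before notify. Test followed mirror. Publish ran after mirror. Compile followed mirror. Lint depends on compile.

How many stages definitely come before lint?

Directly stated before lint: compile and test.
Mirror reaches lint via mirror → compile → lint.
No chain forces notify (or any of the others) ahead of lint.
That's compile, mirror, and test — 3 in all.

3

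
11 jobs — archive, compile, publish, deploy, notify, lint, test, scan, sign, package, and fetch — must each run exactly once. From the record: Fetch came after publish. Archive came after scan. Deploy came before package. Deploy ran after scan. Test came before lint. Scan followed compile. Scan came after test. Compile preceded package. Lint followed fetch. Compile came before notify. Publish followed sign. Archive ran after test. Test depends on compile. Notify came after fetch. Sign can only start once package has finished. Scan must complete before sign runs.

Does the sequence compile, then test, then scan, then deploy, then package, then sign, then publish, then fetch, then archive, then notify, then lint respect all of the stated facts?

yes

Check each stated constraint against the proposed order — e.g. test is ahead of lint; compile is ahead of notify. Every pair is in the required order; nothing is violated.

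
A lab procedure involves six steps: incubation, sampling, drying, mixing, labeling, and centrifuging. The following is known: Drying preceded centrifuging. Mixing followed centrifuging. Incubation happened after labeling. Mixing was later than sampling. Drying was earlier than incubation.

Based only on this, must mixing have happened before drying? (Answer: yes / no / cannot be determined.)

Tracing the constraints gives drying → centrifuging → mixing, so drying must come before mixing.
That means mixing cannot be before drying.

no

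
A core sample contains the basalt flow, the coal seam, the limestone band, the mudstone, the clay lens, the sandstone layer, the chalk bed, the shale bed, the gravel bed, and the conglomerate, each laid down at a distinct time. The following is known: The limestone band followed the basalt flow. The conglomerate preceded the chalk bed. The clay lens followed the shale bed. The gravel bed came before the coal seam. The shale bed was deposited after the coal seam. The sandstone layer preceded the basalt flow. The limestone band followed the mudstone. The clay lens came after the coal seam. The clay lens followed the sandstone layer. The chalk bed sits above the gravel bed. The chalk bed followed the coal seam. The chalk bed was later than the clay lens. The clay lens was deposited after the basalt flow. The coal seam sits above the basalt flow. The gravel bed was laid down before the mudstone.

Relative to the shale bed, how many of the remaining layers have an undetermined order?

Forced before the shale bed: the basalt flow, the coal seam, the gravel bed, and the sandstone layer; forced after the shale bed: the chalk bed and the clay lens.
That leaves the conglomerate, the limestone band, and the mudstone with no forced order relative to the shale bed — 3.

3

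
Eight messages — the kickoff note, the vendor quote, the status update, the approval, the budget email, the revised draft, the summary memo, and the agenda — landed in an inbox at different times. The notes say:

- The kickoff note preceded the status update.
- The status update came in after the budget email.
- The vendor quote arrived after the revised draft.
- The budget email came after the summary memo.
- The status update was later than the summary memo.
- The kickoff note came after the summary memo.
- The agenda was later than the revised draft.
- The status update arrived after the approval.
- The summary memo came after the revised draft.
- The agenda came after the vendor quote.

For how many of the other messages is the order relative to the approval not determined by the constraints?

6

Forced after the approval: the status update.
That leaves the agenda, the budget email, the kickoff note, the revised draft, the summary memo, and the vendor quote with no forced order relative to the approval — 6.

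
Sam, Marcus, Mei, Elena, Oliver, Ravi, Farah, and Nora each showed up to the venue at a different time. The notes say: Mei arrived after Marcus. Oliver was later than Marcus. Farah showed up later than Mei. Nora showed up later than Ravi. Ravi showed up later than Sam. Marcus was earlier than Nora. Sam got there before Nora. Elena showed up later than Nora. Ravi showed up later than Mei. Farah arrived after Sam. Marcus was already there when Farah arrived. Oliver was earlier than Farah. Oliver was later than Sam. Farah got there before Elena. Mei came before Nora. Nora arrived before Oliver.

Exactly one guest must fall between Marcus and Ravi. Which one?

Mei

Tracing the constraints gives Marcus → Mei → Ravi, so Mei sits after Marcus and before Ravi.
No other guest is forced both after Marcus and before Ravi.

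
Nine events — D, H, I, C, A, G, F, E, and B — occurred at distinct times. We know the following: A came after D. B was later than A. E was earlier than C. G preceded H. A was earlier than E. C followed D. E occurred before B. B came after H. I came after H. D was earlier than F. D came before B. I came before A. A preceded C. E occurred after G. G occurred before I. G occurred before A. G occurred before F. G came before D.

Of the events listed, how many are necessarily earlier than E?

Directly stated before E: A and G.
D reaches E via D → A → E.
H reaches E via H → I → A → E.
I reaches E via I → A → E.
No chain forces B (or any of the others) ahead of E.
That's A, D, G, H, and I — 5 in all.

5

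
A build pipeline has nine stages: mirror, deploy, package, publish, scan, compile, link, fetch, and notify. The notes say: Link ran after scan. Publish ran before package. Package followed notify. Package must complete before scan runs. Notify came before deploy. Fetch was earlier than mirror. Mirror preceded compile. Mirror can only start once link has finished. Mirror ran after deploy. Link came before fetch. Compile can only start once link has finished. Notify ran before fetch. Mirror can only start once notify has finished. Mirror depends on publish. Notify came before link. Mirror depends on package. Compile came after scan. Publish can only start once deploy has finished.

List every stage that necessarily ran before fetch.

Directly stated before fetch: link and notify.
Deploy reaches fetch via deploy → publish → package → scan → link → fetch.
Package reaches fetch via package → scan → link → fetch.
Publish reaches fetch via publish → package → scan → link → fetch.
Likewise scan reaches fetch by chaining the stated constraints.

deploy, link, notify, package, publish, scan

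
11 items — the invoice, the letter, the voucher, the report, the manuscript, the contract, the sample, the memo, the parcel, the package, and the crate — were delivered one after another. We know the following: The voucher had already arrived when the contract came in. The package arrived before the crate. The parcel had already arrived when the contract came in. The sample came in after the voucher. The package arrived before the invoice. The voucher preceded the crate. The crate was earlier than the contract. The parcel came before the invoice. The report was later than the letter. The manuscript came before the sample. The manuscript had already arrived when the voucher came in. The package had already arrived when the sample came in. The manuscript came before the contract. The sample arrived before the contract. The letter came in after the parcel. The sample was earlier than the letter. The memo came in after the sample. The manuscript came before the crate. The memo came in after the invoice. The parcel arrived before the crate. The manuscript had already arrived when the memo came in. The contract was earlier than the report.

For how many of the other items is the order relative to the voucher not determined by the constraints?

3

Forced before the voucher: the manuscript; forced after the voucher: the contract, the crate, the letter, the memo, the report, and the sample.
That leaves the invoice, the package, and the parcel with no forced order relative to the voucher — 3.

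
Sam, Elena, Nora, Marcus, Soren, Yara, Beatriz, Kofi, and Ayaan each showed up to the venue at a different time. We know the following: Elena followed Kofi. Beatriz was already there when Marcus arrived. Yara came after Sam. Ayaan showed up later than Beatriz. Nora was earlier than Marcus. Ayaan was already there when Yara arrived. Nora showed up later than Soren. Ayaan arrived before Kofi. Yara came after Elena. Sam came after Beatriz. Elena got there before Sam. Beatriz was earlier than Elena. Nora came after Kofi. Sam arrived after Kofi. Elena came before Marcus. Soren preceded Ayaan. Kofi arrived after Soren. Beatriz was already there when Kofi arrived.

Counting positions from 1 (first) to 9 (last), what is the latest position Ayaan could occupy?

3

Ayaan must come before Elena, Kofi, Marcus, Nora, Sam, and Yara — 6 guests forced after them.
Everything else can be placed before Ayaan in some valid order, so Ayaan can sit as late as position 9 − 6 = 3.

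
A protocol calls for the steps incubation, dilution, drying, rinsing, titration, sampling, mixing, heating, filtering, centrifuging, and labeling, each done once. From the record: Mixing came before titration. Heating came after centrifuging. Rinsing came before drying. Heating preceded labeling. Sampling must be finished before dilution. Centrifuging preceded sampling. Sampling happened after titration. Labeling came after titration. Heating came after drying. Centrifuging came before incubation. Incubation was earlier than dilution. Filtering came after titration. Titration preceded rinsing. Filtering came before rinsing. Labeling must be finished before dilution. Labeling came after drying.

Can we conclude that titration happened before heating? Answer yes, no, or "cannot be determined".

yes

Chain the constraints: titration → rinsing → drying → heating. Each link is directly stated, so titration comes before heating.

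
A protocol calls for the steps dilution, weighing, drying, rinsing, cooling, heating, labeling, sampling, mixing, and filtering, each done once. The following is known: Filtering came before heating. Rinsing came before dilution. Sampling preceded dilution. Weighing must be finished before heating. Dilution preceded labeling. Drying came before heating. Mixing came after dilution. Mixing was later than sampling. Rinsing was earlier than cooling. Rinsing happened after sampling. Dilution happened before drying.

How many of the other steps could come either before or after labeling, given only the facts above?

6

Forced before labeling: dilution, rinsing, and sampling.
That leaves cooling, drying, filtering, heating, mixing, and weighing with no forced order relative to labeling — 6.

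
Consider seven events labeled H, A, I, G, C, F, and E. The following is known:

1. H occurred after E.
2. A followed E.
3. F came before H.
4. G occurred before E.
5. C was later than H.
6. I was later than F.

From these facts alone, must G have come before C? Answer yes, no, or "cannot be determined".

Chain the constraints: G → E → H → C. Each link is directly stated, so G comes before C.

yes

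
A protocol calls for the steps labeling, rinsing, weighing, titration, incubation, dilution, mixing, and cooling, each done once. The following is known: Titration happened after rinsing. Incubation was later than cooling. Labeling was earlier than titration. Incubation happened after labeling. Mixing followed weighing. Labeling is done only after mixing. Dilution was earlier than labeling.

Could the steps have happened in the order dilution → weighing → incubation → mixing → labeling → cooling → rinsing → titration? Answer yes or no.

The constraints require labeling before incubation, but in the proposed sequence incubation appears ahead of labeling. That one violation is enough.

no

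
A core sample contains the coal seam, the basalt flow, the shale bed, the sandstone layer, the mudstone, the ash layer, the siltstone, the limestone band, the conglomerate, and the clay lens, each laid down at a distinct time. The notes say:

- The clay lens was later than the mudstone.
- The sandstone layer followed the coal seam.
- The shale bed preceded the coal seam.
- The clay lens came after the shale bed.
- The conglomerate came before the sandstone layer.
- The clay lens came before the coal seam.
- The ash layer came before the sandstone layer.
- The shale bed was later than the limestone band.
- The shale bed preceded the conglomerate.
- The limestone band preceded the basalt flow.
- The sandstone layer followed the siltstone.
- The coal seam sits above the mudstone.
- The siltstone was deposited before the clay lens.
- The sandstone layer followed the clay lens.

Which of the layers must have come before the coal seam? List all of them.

the clay lens, the limestone band, the mudstone, the shale bed, the siltstone

Directly stated before the coal seam: the clay lens, the mudstone, and the shale bed.
The limestone band reaches the coal seam via the limestone band → the shale bed → the coal seam.
The siltstone reaches the coal seam via the siltstone → the clay lens → the coal seam.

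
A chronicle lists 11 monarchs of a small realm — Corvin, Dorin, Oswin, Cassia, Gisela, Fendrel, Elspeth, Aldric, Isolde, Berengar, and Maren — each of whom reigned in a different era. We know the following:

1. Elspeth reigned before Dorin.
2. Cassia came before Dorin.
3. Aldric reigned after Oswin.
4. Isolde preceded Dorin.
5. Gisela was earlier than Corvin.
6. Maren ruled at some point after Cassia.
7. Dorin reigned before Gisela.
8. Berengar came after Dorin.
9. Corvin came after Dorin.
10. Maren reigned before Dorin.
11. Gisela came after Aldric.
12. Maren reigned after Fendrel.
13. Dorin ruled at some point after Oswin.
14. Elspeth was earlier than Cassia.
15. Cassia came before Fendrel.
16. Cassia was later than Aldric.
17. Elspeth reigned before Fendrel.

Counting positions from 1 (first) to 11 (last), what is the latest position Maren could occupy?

7

Maren must come before Berengar, Corvin, Dorin, and Gisela — 4 rulers forced after them.
Everything else can be placed before Maren in some valid order, so Maren can sit as late as position 11 − 4 = 7.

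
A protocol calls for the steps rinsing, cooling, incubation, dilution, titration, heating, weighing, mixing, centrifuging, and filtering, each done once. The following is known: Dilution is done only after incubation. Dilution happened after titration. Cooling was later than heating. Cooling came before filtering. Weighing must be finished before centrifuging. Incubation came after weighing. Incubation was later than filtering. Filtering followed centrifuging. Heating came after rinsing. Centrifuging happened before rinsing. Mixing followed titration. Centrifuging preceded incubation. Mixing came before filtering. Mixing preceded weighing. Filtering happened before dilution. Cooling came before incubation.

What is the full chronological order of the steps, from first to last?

titration, mixing, weighing, centrifuging, rinsing, heating, cooling, filtering, incubation, dilution

The constraints fix every adjacent pair, so only one ordering works:
titration → mixing → weighing → centrifuging → rinsing → heating → cooling → filtering → incubation → dilution.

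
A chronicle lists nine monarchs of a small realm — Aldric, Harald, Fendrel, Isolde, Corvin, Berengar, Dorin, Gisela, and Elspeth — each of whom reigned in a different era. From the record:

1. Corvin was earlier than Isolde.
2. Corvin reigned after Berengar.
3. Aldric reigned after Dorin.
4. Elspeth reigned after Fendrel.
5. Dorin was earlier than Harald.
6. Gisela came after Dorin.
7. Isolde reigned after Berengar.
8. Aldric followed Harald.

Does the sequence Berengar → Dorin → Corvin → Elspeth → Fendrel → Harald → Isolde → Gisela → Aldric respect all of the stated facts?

no

The constraints require Fendrel before Elspeth, but in the proposed sequence Elspeth appears ahead of Fendrel. That one violation is enough.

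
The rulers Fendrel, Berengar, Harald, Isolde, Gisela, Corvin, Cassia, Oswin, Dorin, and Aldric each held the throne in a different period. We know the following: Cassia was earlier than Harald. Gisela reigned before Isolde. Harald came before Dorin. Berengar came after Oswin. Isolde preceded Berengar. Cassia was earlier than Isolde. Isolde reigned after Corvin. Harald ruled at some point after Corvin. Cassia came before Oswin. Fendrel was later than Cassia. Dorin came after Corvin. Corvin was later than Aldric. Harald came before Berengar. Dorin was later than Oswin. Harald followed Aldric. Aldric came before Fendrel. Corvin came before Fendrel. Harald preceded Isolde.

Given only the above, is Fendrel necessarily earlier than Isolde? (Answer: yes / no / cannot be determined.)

cannot be determined

No chain of stated constraints runs from Fendrel to Isolde, and none runs from Isolde to Fendrel either.
So the relative order of Fendrel and Isolde is not fixed by the given facts.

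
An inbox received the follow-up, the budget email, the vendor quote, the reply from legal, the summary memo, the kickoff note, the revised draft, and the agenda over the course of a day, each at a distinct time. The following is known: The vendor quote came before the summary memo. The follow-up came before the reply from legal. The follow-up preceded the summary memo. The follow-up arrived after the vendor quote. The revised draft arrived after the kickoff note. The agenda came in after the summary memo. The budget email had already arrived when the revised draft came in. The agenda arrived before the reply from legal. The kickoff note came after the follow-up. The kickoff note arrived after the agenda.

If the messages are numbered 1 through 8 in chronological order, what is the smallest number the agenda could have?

The follow-up, the summary memo, and the vendor quote must all come before the agenda — 3 forced predecessors.
Nothing else is forced ahead of the agenda, so its earliest slot is position 3 + 1 = 4.

4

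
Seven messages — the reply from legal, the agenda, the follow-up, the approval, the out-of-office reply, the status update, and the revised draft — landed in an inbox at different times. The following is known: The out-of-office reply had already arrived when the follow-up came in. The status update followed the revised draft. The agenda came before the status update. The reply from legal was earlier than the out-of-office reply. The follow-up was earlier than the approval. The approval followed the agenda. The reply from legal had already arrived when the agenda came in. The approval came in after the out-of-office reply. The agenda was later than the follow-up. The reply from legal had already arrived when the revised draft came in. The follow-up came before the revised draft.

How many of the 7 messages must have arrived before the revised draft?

3

Directly stated before the revised draft: the follow-up and the reply from legal.
The out-of-office reply reaches the revised draft via the out-of-office reply → the follow-up → the revised draft.
That's the follow-up, the out-of-office reply, and the reply from legal — 3 in all.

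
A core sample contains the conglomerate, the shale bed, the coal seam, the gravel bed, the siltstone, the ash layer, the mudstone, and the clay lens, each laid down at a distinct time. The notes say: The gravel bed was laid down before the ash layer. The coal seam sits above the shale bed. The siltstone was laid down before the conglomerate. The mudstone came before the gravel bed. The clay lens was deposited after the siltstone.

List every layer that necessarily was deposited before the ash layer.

Directly stated before the ash layer: the gravel bed.
The mudstone reaches the ash layer via the mudstone → the gravel bed → the ash layer.
No chain forces the coal seam (or any of the others) ahead of the ash layer.

the gravel bed, the mudstone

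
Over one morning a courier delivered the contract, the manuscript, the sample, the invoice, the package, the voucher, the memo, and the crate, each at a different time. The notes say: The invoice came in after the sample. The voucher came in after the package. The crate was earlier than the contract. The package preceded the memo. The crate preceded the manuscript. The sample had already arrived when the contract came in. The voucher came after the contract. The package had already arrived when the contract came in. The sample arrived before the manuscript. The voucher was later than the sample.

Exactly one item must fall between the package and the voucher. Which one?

the contract

Tracing the constraints gives the package → the contract → the voucher, so the contract sits after the package and before the voucher.
No other item is forced both after the package and before the voucher.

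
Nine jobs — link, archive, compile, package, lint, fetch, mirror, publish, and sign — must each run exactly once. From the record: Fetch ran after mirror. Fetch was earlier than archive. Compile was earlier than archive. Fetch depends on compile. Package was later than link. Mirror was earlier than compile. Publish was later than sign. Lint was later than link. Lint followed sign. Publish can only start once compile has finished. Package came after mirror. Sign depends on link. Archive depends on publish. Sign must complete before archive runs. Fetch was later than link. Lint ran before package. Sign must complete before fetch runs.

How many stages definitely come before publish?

4

Directly stated before publish: compile and sign.
Link reaches publish via link → sign → publish.
Mirror reaches publish via mirror → compile → publish.
No chain forces fetch (or any of the others) ahead of publish.
That's compile, link, mirror, and sign — 4 in all.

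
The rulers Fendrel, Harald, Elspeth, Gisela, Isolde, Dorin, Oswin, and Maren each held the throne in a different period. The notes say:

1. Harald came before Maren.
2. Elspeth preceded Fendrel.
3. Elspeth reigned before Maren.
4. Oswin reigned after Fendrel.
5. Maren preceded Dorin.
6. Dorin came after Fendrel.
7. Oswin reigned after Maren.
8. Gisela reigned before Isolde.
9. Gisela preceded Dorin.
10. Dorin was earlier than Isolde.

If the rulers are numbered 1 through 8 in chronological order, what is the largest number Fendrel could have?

Fendrel must come before Dorin, Isolde, and Oswin — 3 rulers forced after them.
Everything else can be placed before Fendrel in some valid order, so Fendrel can sit as late as position 8 − 3 = 5.

5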